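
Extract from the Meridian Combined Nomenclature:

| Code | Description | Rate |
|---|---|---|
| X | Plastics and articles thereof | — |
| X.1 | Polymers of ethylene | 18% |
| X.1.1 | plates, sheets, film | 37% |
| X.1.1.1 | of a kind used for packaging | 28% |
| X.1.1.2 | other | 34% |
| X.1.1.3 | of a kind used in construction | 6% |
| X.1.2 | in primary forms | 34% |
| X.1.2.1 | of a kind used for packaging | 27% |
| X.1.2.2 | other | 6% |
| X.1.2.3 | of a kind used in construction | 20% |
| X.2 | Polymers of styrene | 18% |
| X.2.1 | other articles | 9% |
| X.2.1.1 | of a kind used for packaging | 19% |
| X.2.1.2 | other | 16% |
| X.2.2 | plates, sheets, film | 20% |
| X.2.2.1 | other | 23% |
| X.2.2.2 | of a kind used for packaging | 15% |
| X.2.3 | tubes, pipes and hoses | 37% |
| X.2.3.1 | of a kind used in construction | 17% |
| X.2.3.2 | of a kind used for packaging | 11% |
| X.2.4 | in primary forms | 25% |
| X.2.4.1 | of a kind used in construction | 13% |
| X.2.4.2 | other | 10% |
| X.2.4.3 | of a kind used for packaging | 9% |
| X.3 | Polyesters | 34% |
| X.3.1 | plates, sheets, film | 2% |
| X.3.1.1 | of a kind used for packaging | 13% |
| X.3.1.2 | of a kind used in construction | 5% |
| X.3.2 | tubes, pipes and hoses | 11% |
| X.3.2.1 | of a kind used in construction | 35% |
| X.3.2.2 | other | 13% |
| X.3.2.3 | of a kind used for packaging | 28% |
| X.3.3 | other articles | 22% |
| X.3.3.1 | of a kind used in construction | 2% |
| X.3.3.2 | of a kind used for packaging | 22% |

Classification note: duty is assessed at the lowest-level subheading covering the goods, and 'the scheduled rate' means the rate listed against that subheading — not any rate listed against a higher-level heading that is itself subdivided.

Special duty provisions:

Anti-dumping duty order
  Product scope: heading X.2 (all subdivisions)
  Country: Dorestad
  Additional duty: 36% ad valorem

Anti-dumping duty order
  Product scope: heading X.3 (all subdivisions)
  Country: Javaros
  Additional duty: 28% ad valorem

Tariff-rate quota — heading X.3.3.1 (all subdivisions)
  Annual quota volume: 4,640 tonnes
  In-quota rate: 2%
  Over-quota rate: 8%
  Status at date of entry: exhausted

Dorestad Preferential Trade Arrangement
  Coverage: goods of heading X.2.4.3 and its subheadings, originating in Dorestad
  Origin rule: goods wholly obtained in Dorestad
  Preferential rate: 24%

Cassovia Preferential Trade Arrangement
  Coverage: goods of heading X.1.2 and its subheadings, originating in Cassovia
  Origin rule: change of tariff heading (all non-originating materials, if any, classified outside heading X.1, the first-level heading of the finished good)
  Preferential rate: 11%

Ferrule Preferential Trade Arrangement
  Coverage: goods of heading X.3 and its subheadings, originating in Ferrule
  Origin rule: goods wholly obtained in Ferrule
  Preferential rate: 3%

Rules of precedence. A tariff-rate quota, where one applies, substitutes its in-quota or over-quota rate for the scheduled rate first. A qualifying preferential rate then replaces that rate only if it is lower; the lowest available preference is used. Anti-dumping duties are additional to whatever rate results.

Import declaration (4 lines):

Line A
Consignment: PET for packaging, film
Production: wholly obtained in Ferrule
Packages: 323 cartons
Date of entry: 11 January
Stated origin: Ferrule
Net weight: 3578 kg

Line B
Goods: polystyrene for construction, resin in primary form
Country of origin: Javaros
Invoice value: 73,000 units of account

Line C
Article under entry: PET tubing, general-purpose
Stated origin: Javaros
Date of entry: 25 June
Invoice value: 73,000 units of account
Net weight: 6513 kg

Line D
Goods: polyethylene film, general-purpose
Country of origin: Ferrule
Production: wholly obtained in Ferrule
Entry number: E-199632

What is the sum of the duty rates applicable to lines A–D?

91%

Line A: PET → X.3; film → X.3.1; for packaging → X.3.1.1. Scheduled 13%. Ferrule agreement on X.3: wholly obtained → 3% available; preferential 3%. → 3%.
Line B: polystyrene → X.2; resin in primary form → X.2.4; for construction → X.2.4.1. Scheduled 13%. No special measure applies. → 13%.
Line C: PET → X.3; tubing → X.3.2; general-purpose → X.3.2.2. Scheduled 13%. anti-dumping (Javaros, X.3): +28%; total 13% + 28% = 41%. → 41%.
Line D: polyethylene → X.1; film → X.1.1; general-purpose → X.1.1.2. Scheduled 34%. Ferrule agreement on X.3: X.1.1.2 not covered. → 34%.
Sum: 3% + 13% + 41% + 34% = 91%.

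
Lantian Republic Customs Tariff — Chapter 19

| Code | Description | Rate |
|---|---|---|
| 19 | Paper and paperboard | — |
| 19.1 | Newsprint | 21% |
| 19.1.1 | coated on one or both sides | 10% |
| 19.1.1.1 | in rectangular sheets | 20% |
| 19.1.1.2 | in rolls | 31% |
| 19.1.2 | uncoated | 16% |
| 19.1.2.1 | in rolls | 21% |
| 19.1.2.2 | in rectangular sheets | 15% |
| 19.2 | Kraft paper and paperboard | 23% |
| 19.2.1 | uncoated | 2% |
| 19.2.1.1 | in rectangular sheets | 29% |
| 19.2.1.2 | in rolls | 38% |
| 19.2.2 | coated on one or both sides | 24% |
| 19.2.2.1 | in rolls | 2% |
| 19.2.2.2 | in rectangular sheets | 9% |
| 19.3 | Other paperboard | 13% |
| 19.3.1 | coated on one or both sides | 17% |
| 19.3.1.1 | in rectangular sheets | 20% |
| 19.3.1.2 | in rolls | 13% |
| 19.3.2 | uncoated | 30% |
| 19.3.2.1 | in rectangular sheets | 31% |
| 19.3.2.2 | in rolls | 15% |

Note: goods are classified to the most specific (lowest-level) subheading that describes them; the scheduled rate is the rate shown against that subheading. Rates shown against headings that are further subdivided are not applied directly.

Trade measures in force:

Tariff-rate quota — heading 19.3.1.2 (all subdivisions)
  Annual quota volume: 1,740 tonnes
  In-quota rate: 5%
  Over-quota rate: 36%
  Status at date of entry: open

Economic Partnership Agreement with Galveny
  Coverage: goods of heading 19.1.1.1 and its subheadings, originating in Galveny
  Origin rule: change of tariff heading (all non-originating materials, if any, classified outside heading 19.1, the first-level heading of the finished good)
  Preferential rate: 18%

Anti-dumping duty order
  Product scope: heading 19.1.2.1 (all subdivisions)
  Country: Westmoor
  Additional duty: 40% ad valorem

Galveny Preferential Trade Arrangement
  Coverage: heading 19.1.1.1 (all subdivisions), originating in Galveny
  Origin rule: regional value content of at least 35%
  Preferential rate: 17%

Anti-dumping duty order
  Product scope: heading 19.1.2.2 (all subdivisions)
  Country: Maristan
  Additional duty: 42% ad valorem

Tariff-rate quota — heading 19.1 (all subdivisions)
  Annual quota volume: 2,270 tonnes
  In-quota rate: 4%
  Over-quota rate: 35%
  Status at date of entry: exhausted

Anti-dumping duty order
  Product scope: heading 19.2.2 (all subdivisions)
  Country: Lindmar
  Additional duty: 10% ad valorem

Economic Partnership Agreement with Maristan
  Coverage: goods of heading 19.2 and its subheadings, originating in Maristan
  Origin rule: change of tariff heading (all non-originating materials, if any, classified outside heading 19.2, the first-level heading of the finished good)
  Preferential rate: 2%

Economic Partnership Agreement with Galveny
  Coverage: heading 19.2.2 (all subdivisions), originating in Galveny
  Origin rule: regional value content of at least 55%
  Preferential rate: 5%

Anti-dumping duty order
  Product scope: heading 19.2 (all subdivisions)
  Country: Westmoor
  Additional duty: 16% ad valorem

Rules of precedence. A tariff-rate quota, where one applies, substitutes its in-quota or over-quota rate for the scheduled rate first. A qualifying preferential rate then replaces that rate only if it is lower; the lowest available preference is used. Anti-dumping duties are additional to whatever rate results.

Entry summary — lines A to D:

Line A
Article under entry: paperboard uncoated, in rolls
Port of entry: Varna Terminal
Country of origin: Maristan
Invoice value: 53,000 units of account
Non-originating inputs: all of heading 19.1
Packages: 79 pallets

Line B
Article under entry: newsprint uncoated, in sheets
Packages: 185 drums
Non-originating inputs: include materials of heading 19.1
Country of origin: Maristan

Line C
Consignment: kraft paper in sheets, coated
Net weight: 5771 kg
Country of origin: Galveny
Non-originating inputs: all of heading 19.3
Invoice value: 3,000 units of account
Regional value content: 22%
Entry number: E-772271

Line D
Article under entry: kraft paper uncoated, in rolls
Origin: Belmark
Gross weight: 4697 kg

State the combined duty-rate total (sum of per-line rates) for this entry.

139%

Line A: paperboard → 19.3; uncoated → 19.3.2; in rolls → 19.3.2.2. Scheduled 15%. Maristan agreement on 19.2: 19.3.2.2 not covered. → 15%.
Line B: newsprint → 19.1; uncoated → 19.1.2; in sheets → 19.1.2.2. Scheduled 15%. quota on 19.1 exhausted → over-quota 35%; Maristan agreement on 19.2: 19.1.2.2 not covered; anti-dumping (Maristan, 19.1.2.2): +42%; total 35% + 42% = 77%. → 77%.
Line C: kraft paper → 19.2; coated → 19.2.2; in sheets → 19.2.2.2. Scheduled 9%. Galveny agreement on 19.1.1.1: 19.2.2.2 not covered; Galveny agreement on 19.1.1.1: 19.2.2.2 not covered; Galveny agreement on 19.2.2: RVC < 55%. → 9%.
Line D: kraft paper → 19.2; uncoated → 19.2.1; in rolls → 19.2.1.2. Scheduled 38%. No special measure applies. → 38%.
Sum: 15% + 77% + 9% + 38% = 139%.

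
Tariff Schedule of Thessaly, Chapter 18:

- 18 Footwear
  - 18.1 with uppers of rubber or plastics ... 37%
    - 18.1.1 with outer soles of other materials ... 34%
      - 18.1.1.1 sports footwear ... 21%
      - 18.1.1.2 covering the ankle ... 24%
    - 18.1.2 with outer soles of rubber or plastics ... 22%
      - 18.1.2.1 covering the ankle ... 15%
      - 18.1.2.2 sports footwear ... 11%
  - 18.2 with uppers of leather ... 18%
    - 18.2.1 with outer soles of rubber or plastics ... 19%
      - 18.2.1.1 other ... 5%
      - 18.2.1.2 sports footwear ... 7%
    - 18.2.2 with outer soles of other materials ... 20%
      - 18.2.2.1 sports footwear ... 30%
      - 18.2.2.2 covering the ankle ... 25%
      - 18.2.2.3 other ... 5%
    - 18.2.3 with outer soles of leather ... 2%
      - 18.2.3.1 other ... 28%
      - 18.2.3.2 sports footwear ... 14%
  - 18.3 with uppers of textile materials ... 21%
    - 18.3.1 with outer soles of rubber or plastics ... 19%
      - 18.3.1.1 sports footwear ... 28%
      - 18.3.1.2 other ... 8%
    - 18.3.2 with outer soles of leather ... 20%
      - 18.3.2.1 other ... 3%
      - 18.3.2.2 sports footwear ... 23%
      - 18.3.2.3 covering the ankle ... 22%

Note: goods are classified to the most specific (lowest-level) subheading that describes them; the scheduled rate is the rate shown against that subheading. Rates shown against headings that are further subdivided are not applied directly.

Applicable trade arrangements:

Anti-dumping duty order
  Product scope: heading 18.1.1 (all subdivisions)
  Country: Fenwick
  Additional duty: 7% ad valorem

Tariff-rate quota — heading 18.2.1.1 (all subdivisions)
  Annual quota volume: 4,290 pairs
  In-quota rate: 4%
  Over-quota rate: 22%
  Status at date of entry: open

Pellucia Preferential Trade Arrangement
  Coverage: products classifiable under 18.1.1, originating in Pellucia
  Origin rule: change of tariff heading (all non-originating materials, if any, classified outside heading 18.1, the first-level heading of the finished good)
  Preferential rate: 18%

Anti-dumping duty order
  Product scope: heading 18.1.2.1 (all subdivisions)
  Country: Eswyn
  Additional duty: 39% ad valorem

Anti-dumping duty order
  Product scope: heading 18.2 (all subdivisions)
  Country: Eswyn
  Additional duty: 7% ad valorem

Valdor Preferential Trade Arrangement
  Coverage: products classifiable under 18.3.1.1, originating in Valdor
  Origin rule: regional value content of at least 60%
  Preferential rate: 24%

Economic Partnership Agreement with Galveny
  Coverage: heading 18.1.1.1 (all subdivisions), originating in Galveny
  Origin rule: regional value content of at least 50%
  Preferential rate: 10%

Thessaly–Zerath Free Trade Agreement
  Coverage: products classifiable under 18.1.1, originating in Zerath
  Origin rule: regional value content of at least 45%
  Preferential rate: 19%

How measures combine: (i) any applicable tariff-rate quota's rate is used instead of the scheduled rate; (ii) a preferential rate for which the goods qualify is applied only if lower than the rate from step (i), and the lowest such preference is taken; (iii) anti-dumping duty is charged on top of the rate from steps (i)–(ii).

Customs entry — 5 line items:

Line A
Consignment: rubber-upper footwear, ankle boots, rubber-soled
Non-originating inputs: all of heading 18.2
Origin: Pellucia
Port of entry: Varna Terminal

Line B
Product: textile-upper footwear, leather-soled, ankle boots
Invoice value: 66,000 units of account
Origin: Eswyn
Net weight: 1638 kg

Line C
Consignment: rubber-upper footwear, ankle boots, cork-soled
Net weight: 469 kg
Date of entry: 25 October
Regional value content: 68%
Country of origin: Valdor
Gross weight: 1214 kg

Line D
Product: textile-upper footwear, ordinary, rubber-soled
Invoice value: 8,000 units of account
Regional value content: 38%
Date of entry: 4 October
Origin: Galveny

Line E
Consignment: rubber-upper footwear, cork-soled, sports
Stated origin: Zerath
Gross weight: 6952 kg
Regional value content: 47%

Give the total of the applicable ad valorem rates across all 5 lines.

88%

Line A: rubber-upper → 18.1; rubber-soled → 18.1.2; ankle boots → 18.1.2.1. Scheduled 15%. Pellucia agreement on 18.1.1: 18.1.2.1 not covered. → 15%.
Line B: textile-upper → 18.3; leather-soled → 18.3.2; ankle boots → 18.3.2.3. Scheduled 22%. No special measure applies. → 22%.
Line C: rubber-upper → 18.1; cork-soled → 18.1.1; ankle boots → 18.1.1.2. Scheduled 24%. Valdor agreement on 18.3.1.1: 18.1.1.2 not covered. → 24%.
Line D: textile-upper → 18.3; rubber-soled → 18.3.1; ordinary → 18.3.1.2. Scheduled 8%. Galveny agreement on 18.1.1.1: 18.3.1.2 not covered. → 8%.
Line E: rubber-upper → 18.1; cork-soled → 18.1.1; sports → 18.1.1.1. Scheduled 21%. Zerath agreement on 18.1.1: RVC ≥ 45% → 19% available; preferential 19%. → 19%.
Sum: 15% + 22% + 24% + 8% + 19% = 88%.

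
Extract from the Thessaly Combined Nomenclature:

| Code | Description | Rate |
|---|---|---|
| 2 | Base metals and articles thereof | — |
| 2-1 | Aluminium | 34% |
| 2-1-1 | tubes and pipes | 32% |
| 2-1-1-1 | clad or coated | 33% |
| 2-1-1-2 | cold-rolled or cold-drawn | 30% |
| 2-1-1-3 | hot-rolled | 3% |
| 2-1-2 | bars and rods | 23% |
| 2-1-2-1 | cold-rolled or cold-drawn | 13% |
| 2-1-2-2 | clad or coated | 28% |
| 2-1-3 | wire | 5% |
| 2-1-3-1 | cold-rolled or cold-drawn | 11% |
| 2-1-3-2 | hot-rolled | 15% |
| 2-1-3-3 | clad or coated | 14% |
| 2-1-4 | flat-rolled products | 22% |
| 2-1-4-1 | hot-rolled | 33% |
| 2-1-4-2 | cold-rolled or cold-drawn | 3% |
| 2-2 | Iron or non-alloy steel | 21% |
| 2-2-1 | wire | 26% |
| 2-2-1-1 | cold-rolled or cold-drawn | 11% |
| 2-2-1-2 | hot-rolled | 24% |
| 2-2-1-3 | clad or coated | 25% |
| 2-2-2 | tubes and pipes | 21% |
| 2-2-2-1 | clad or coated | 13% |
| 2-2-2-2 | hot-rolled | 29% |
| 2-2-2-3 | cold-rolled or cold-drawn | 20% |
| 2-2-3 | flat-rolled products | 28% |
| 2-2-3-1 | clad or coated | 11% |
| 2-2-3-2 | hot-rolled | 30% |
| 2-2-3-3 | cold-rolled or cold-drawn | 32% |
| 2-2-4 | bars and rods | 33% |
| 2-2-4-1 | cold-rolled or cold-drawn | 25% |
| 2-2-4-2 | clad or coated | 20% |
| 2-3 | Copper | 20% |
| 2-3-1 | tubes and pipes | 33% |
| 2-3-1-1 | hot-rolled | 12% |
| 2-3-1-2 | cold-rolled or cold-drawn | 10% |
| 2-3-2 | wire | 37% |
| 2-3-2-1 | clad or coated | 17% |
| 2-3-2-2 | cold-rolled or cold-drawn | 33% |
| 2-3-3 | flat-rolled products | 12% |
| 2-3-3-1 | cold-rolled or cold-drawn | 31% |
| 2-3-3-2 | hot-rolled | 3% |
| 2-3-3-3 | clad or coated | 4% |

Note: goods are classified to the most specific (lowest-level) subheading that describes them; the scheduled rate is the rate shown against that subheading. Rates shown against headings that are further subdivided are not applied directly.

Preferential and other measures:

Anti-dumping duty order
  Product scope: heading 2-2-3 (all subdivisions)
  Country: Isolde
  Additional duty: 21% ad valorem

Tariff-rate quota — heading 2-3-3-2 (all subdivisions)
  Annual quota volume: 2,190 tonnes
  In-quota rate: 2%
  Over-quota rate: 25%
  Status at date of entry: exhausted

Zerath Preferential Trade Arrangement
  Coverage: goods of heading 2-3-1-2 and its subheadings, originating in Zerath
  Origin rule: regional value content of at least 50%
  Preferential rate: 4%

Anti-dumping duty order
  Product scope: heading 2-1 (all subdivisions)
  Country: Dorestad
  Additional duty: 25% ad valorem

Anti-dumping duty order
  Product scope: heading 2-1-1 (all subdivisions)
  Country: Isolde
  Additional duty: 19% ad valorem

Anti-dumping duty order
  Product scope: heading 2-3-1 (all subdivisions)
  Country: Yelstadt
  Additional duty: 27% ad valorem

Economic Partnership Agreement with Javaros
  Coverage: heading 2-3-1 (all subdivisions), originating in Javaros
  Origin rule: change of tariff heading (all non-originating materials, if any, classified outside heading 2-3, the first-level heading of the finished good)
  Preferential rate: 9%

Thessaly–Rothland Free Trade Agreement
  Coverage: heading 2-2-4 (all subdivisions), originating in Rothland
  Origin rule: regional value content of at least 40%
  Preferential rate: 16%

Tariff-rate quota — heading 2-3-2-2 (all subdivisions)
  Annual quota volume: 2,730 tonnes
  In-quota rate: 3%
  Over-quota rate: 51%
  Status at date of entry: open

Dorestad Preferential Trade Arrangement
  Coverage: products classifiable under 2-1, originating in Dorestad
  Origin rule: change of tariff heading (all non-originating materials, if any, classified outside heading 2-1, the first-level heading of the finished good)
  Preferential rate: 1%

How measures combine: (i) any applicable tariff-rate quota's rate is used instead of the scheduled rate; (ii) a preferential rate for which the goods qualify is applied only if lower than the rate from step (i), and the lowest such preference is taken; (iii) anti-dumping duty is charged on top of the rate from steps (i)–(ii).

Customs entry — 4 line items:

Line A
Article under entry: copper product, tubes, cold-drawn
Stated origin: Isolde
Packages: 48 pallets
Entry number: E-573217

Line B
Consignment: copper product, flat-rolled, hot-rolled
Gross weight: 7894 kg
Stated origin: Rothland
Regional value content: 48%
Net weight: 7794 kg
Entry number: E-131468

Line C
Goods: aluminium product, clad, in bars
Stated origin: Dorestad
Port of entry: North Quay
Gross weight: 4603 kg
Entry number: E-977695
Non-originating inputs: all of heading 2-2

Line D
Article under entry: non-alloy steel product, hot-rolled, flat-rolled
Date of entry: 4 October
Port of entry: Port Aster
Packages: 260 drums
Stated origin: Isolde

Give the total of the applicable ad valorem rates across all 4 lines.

Line A: copper → 2-3; tubes → 2-3-1; cold-drawn → 2-3-1-2. Scheduled 10%. No special measure applies. → 10%.
Line B: copper → 2-3; flat-rolled → 2-3-3; hot-rolled → 2-3-3-2. Scheduled 3%. quota on 2-3-3-2 exhausted → over-quota 25%; Rothland agreement on 2-2-4: 2-3-3-2 not covered. → 25%.
Line C: aluminium → 2-1; in bars → 2-1-2; clad → 2-1-2-2. Scheduled 28%. Dorestad agreement on 2-1: CTH met → 1% available; preferential 1%; anti-dumping (Dorestad, 2-1): +25%; total 1% + 25% = 26%. → 26%.
Line D: non-alloy steel → 2-2; flat-rolled → 2-2-3; hot-rolled → 2-2-3-2. Scheduled 30%. anti-dumping (Isolde, 2-2-3): +21%; total 30% + 21% = 51%. → 51%.
Sum: 10% + 25% + 26% + 51% = 112%.

112%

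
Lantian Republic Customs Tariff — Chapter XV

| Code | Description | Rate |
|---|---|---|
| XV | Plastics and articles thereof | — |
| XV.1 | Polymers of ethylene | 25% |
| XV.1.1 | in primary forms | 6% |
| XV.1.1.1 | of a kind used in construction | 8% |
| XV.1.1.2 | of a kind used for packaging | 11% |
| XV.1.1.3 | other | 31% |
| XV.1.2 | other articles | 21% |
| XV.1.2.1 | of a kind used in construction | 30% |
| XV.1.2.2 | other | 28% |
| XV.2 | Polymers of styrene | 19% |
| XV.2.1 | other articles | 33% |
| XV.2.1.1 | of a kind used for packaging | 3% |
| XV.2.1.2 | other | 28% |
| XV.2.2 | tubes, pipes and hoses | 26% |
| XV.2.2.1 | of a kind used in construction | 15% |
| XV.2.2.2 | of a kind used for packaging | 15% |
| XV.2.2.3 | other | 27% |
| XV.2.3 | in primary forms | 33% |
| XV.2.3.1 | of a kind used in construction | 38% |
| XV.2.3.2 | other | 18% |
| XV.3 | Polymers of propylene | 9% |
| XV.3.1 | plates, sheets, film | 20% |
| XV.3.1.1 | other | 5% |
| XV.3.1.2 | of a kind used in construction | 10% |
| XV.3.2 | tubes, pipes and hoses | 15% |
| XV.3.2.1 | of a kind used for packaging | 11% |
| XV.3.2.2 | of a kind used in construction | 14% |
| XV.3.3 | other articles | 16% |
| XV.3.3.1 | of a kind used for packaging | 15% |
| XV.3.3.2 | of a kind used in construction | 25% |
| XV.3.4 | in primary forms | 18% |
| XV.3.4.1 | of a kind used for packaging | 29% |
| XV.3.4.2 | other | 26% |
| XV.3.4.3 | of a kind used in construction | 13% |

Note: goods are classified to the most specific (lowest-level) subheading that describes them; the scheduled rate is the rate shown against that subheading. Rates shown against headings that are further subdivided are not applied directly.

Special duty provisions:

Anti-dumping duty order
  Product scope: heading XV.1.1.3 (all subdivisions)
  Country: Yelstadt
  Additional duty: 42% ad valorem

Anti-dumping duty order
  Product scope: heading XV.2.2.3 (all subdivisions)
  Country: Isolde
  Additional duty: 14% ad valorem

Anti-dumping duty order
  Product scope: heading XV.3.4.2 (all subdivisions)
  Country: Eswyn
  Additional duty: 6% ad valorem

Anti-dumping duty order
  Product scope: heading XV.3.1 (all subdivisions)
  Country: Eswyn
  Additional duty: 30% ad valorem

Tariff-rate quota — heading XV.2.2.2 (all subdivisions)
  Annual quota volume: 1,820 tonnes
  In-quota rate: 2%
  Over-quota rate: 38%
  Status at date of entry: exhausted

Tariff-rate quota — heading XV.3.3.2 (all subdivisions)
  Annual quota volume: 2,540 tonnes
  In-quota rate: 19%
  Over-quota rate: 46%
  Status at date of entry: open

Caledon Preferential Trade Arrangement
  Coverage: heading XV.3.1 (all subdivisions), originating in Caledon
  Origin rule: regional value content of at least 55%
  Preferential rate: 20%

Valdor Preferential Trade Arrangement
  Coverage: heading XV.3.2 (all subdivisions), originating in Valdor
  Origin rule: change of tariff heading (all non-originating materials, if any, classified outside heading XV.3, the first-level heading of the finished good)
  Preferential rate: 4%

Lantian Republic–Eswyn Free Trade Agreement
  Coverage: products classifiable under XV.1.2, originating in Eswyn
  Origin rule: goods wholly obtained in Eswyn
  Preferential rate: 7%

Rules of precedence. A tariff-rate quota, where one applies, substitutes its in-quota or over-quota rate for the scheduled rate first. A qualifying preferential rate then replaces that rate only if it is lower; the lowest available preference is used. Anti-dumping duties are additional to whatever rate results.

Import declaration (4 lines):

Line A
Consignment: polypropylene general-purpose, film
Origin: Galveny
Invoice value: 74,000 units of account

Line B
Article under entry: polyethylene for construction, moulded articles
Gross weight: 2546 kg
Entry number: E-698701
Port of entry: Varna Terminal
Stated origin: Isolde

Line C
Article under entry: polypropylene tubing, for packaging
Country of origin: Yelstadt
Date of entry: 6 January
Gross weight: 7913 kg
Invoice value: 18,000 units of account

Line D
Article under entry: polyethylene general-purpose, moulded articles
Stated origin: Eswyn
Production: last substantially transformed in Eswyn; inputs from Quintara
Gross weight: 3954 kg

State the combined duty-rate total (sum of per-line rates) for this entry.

Line A: polypropylene → XV.3; film → XV.3.1; general-purpose → XV.3.1.1. Scheduled 5%. No special measure applies. → 5%.
Line B: polyethylene → XV.1; moulded articles → XV.1.2; for construction → XV.1.2.1. Scheduled 30%. No special measure applies. → 30%.
Line C: polypropylene → XV.3; tubing → XV.3.2; for packaging → XV.3.2.1. Scheduled 11%. No special measure applies. → 11%.
Line D: polyethylene → XV.1; moulded articles → XV.1.2; general-purpose → XV.1.2.2. Scheduled 28%. Eswyn agreement on XV.1.2: not wholly obtained. → 28%.
Sum: 5% + 30% + 11% + 28% = 74%.

74%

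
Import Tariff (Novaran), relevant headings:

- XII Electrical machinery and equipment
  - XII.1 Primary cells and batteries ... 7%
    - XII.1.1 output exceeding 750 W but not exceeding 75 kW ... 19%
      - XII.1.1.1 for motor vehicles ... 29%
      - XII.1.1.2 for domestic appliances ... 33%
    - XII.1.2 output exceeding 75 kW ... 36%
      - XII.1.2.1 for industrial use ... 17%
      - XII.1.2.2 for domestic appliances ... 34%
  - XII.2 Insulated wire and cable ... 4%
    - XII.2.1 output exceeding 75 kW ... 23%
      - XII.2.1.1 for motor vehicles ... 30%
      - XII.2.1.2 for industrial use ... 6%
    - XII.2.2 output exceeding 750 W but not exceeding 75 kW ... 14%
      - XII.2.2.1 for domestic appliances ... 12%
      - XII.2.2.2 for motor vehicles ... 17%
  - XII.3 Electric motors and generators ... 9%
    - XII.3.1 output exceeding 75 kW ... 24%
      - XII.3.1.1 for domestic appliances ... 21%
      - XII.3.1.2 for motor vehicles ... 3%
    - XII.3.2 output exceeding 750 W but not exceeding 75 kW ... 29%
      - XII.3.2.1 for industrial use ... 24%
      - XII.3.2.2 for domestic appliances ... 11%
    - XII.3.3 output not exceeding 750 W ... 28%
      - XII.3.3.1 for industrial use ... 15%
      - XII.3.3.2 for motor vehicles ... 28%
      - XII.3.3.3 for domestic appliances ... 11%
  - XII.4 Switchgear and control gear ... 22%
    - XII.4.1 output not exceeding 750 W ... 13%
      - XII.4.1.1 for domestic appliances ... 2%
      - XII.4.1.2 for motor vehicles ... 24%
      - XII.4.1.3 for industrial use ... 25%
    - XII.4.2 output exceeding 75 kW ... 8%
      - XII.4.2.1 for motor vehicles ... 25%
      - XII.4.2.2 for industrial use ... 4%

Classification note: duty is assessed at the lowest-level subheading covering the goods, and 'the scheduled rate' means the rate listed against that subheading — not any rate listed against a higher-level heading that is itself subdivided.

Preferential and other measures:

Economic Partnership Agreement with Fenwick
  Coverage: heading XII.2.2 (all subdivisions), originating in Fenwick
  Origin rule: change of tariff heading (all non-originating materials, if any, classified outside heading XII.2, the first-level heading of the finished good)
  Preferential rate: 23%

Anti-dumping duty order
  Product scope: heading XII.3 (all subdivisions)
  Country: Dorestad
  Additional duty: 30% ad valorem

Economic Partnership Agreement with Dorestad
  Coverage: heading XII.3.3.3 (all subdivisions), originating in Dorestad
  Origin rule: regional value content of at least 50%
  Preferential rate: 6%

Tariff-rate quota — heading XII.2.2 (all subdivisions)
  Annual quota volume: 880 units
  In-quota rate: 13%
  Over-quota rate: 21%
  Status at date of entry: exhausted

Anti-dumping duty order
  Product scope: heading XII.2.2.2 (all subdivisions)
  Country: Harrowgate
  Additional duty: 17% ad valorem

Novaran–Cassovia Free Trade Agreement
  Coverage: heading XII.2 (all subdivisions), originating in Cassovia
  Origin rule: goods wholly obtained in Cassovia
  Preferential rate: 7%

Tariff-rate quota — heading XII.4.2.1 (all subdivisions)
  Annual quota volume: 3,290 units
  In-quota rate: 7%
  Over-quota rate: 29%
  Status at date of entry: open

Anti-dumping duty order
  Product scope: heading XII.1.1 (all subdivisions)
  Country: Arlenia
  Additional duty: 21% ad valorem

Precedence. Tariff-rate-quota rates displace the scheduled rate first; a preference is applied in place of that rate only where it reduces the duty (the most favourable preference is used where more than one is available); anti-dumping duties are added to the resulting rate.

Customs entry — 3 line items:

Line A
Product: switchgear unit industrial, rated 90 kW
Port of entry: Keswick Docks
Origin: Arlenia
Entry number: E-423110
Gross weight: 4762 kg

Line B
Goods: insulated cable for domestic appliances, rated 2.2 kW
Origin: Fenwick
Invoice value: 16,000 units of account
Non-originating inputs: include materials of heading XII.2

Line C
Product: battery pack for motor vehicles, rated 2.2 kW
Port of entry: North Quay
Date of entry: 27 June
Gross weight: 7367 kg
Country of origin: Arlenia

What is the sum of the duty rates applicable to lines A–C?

75%

Line A: switchgear unit → XII.4; rated 90 kW → XII.4.2; industrial → XII.4.2.2. Scheduled 4%. No special measure applies. → 4%.
Line B: insulated cable → XII.2; rated 2.2 kW → XII.2.2; for domestic appliances → XII.2.2.1. Scheduled 12%. quota on XII.2.2 exhausted → over-quota 21%; Fenwick agreement on XII.2.2: CTH not met. → 21%.
Line C: battery pack → XII.1; rated 2.2 kW → XII.1.1; for motor vehicles → XII.1.1.1. Scheduled 29%. anti-dumping (Arlenia, XII.1.1): +21%; total 29% + 21% = 50%. → 50%.
Sum: 4% + 21% + 50% = 75%.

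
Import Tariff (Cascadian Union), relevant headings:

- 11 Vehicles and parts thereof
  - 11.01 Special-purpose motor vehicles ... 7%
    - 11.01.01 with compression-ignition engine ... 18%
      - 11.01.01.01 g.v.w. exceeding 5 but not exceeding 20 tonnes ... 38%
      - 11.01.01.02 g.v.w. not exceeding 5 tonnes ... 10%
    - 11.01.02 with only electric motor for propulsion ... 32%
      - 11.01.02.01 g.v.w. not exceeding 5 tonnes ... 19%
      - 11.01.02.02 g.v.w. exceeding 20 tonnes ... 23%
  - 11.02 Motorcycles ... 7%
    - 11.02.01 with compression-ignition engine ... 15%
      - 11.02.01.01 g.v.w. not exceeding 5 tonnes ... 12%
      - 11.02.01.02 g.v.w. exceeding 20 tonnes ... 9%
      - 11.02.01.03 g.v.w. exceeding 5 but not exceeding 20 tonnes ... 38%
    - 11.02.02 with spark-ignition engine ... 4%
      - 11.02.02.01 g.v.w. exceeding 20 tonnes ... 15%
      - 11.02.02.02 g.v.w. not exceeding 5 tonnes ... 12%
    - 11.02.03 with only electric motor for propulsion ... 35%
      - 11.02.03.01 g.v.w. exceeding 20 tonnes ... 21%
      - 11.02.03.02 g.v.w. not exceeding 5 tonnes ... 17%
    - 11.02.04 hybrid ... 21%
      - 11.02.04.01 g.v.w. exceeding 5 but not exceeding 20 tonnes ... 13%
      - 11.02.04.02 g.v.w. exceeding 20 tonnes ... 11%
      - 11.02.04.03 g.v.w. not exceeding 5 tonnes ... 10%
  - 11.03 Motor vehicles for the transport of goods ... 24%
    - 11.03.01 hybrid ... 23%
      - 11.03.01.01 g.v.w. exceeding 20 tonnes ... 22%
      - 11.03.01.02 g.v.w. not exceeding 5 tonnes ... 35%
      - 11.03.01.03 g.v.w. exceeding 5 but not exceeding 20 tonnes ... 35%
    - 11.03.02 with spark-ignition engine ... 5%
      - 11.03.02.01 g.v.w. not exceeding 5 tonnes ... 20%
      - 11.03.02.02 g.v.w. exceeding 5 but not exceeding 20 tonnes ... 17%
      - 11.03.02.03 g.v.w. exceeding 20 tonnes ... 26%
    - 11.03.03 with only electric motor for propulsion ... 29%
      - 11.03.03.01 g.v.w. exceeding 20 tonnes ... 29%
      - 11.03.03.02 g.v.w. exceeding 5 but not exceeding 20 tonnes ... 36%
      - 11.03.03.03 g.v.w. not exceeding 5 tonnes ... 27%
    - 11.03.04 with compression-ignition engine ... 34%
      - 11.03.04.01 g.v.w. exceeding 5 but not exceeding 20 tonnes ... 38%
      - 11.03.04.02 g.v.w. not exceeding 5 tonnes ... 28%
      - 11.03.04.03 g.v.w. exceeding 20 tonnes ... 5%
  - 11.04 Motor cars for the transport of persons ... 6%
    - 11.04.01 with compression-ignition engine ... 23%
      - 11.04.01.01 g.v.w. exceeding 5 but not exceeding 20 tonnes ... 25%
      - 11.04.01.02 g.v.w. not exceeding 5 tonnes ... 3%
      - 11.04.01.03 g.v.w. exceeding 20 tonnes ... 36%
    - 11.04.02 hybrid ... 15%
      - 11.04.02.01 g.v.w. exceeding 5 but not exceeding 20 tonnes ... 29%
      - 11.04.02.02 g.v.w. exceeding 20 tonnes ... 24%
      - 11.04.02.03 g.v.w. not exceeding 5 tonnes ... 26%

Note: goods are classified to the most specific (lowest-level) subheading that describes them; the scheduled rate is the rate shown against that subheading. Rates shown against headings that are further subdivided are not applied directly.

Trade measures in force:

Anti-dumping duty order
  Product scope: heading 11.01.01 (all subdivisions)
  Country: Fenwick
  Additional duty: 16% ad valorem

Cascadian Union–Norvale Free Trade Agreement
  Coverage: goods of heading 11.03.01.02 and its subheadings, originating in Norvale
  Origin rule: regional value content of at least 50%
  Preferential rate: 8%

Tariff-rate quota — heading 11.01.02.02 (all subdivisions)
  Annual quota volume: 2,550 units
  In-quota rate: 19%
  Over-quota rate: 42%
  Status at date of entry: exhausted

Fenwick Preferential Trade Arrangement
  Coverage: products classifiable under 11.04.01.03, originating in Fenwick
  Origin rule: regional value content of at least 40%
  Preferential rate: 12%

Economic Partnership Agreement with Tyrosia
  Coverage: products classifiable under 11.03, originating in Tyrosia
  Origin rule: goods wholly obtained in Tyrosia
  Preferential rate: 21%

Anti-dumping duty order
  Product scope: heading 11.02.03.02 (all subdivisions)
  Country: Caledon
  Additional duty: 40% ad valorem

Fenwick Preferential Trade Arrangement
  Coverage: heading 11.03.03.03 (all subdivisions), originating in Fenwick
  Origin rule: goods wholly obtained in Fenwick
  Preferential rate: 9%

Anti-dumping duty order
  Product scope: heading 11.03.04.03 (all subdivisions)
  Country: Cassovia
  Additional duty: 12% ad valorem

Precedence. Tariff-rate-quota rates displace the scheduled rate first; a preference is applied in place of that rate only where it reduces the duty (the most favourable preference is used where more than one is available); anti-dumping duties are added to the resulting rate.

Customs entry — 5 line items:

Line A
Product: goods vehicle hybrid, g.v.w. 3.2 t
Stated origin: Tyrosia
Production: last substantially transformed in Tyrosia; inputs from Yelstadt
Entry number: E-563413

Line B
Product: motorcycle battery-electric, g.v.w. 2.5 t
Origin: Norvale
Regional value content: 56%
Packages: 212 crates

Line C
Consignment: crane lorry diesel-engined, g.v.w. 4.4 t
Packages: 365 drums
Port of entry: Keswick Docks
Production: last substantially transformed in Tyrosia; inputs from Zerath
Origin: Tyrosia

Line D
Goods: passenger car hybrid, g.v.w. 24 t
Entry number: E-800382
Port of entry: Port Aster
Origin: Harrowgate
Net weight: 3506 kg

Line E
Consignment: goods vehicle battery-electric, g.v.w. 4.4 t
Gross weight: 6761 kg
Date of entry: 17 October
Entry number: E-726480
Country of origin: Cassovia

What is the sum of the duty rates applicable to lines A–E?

Line A: goods vehicle → 11.03; hybrid → 11.03.01; g.v.w. 3.2 t → 11.03.01.02. Scheduled 35%. Tyrosia agreement on 11.03: not wholly obtained. → 35%.
Line B: motorcycle → 11.02; battery-electric → 11.02.03; g.v.w. 2.5 t → 11.02.03.02. Scheduled 17%. Norvale agreement on 11.03.01.02: 11.02.03.02 not covered. → 17%.
Line C: crane lorry → 11.01; diesel-engined → 11.01.01; g.v.w. 4.4 t → 11.01.01.02. Scheduled 10%. Tyrosia agreement on 11.03: 11.01.01.02 not covered. → 10%.
Line D: passenger car → 11.04; hybrid → 11.04.02; g.v.w. 24 t → 11.04.02.02. Scheduled 24%. No special measure applies. → 24%.
Line E: goods vehicle → 11.03; battery-electric → 11.03.03; g.v.w. 4.4 t → 11.03.03.03. Scheduled 27%. No special measure applies. → 27%.
Sum: 35% + 17% + 10% + 24% + 27% = 113%.

113%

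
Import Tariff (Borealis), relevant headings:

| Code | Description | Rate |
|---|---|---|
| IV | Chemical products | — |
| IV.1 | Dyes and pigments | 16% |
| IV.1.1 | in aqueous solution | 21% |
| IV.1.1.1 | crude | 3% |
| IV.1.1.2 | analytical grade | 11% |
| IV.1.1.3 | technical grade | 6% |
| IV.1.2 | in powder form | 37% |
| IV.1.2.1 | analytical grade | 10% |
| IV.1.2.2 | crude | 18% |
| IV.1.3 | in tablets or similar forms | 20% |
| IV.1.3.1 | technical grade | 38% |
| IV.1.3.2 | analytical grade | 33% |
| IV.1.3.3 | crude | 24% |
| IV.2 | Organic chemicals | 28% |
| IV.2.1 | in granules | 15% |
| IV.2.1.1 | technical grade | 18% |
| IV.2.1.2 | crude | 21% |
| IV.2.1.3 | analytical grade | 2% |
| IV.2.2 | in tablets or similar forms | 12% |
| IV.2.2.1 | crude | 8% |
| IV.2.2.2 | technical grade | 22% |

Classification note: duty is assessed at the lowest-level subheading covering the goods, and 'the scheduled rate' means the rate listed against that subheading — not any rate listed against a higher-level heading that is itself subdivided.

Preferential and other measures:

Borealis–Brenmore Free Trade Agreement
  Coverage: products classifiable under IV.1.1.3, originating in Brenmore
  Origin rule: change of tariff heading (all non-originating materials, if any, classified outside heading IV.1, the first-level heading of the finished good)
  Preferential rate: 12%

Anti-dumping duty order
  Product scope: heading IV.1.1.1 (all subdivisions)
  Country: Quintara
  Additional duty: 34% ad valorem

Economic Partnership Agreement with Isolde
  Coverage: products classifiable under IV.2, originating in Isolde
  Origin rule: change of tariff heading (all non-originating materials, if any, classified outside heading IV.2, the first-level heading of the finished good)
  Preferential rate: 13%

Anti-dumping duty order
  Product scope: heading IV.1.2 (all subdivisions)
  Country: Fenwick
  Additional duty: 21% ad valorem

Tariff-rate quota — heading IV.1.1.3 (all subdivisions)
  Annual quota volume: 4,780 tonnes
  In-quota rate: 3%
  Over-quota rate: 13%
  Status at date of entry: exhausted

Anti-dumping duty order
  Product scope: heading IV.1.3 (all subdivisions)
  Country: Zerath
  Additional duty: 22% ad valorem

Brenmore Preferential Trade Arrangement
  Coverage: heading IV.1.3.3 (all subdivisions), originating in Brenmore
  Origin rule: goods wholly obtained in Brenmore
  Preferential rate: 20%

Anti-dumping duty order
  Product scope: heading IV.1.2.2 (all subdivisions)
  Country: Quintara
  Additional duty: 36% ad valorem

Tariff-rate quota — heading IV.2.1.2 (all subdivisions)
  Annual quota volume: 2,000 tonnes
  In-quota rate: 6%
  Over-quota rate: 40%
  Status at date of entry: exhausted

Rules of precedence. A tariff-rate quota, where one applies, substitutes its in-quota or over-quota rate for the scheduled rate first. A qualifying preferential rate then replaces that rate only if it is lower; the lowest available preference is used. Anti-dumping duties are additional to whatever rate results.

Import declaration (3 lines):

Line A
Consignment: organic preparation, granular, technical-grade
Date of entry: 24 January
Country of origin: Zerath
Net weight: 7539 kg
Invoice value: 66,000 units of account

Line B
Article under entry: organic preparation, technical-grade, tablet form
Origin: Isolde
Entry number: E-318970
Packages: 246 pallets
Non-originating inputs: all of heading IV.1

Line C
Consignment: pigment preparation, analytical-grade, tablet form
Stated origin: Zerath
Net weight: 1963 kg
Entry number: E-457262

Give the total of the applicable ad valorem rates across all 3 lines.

86%

Line A: organic → IV.2; granular → IV.2.1; technical-grade → IV.2.1.1. Scheduled 18%. No special measure applies. → 18%.
Line B: organic → IV.2; tablet form → IV.2.2; technical-grade → IV.2.2.2. Scheduled 22%. Isolde agreement on IV.2: CTH met → 13% available; preferential 13%. → 13%.
Line C: pigment → IV.1; tablet form → IV.1.3; analytical-grade → IV.1.3.2. Scheduled 33%. anti-dumping (Zerath, IV.1.3): +22%; total 33% + 22% = 55%. → 55%.
Sum: 18% + 13% + 55% = 86%.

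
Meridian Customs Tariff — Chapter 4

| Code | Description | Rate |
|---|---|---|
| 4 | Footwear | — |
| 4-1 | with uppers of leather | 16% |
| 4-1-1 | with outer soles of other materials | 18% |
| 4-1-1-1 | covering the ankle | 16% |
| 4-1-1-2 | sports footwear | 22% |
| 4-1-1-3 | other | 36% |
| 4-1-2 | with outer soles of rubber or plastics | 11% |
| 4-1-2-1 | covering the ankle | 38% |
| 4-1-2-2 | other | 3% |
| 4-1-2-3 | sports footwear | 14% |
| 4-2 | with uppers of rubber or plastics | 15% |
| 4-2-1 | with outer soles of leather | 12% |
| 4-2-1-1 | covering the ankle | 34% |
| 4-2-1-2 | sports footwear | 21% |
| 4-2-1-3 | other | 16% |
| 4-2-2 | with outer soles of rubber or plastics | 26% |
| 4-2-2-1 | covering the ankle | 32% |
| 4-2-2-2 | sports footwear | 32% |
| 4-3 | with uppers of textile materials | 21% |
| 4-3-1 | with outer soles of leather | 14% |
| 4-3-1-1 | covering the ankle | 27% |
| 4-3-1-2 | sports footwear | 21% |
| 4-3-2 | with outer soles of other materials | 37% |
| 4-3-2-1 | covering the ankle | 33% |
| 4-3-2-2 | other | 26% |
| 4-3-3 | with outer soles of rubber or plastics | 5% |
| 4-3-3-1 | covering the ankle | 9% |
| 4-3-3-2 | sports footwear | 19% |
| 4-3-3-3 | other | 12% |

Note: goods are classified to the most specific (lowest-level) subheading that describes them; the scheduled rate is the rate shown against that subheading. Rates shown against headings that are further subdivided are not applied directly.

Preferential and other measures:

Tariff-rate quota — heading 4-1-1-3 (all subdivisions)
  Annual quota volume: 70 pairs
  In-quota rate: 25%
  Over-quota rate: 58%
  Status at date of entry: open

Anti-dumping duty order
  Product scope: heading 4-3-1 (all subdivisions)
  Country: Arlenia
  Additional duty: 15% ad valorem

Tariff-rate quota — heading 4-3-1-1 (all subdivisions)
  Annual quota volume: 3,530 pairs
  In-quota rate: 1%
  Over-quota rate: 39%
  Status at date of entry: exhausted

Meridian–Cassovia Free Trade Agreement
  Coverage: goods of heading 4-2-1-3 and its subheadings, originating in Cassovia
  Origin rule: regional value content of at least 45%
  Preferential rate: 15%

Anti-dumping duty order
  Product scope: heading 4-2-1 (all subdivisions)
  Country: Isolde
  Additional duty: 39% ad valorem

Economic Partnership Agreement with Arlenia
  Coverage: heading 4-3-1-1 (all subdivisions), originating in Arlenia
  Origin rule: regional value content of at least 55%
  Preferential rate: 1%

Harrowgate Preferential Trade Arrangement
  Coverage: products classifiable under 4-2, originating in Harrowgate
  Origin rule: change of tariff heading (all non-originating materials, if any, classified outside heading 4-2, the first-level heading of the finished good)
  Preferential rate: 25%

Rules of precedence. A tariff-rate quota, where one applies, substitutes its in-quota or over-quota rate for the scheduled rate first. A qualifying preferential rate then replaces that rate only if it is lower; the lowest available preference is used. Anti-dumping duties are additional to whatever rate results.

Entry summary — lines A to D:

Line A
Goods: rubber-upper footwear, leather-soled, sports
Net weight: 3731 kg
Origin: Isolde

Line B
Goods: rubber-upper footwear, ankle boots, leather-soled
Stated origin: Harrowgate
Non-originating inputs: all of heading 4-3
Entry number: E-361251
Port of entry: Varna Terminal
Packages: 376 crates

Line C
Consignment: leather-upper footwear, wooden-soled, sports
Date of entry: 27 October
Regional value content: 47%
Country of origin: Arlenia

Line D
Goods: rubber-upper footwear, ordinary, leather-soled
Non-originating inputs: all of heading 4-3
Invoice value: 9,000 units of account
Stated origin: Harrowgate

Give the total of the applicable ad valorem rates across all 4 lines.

123%

Line A: rubber-upper → 4-2; leather-soled → 4-2-1; sports → 4-2-1-2. Scheduled 21%. anti-dumping (Isolde, 4-2-1): +39%; total 21% + 39% = 60%. → 60%.
Line B: rubber-upper → 4-2; leather-soled → 4-2-1; ankle boots → 4-2-1-1. Scheduled 34%. Harrowgate agreement on 4-2: CTH met → 25% available; preferential 25%. → 25%.
Line C: leather-upper → 4-1; wooden-soled → 4-1-1; sports → 4-1-1-2. Scheduled 22%. Arlenia agreement on 4-3-1-1: 4-1-1-2 not covered. → 22%.
Line D: rubber-upper → 4-2; leather-soled → 4-2-1; ordinary → 4-2-1-3. Scheduled 16%. Harrowgate agreement on 4-2: CTH met → 25% available; preference 25% not lower than 16% → no reduction. → 16%.
Sum: 60% + 25% + 22% + 16% = 123%.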